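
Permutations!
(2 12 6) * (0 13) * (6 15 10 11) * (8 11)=[13, 1, 12, 3, 4, 5, 2, 7, 11, 9, 8, 6, 15, 0, 14, 10]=(0 13)(2 12 15 10 8 11 6)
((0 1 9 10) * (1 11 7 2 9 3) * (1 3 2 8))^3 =((0 11 7 8 1 2 9 10))^3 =(0 8 9 11 1 10 7 2)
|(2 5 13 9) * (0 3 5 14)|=|(0 3 5 13 9 2 14)|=7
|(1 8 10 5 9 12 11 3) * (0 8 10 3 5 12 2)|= 10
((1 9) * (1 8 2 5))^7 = (1 8 5 9 2)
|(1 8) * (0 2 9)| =|(0 2 9)(1 8)| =6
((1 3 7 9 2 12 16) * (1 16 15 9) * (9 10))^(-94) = (16)(1 7 3)(2 12 15 10 9) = ((16)(1 3 7)(2 12 15 10 9))^(-94)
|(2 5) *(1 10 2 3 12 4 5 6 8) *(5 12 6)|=14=|(1 10 2 5 3 6 8)(4 12)|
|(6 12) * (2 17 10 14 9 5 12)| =|(2 17 10 14 9 5 12 6)| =8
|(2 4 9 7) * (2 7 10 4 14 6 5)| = |(2 14 6 5)(4 9 10)| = 12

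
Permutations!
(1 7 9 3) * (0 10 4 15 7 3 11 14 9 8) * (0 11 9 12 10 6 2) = (0 6 2)(1 3)(4 15 7 8 11 14 12 10) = [6, 3, 0, 1, 15, 5, 2, 8, 11, 9, 4, 14, 10, 13, 12, 7]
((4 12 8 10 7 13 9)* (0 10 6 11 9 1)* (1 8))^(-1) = (0 1 12 4 9 11 6 8 13 7 10)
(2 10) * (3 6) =[0, 1, 10, 6, 4, 5, 3, 7, 8, 9, 2] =(2 10)(3 6)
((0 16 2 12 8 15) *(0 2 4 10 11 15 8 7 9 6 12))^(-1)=((0 16 4 10 11 15 2)(6 12 7 9))^(-1)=(0 2 15 11 10 4 16)(6 9 7 12)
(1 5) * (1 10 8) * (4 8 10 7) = [0, 5, 2, 3, 8, 7, 6, 4, 1, 9, 10] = (10)(1 5 7 4 8)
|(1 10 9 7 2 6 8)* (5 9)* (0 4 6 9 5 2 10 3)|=|(0 4 6 8 1 3)(2 9 7 10)|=12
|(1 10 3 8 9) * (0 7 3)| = 7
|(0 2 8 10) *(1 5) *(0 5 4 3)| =|(0 2 8 10 5 1 4 3)| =8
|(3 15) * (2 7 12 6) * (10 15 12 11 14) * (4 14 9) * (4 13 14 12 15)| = |(2 7 11 9 13 14 10 4 12 6)(3 15)| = 10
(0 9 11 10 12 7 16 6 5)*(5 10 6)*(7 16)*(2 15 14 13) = (0 9 11 6 10 12 16 5)(2 15 14 13) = [9, 1, 15, 3, 4, 0, 10, 7, 8, 11, 12, 6, 16, 2, 13, 14, 5]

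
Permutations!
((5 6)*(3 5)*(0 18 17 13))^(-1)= (0 13 17 18)(3 6 5)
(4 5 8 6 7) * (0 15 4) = (0 15 4 5 8 6 7) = [15, 1, 2, 3, 5, 8, 7, 0, 6, 9, 10, 11, 12, 13, 14, 4]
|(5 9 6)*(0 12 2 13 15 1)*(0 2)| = |(0 12)(1 2 13 15)(5 9 6)| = 12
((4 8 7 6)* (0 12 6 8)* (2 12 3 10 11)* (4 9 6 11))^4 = (2 12 11)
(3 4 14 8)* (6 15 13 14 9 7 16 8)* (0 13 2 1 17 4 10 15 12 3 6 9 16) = (0 13 14 9 7)(1 17 4 16 8 6 12 3 10 15 2) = [13, 17, 1, 10, 16, 5, 12, 0, 6, 7, 15, 11, 3, 14, 9, 2, 8, 4]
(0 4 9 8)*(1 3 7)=(0 4 9 8)(1 3 7)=[4, 3, 2, 7, 9, 5, 6, 1, 0, 8]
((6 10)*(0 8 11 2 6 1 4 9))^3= ((0 8 11 2 6 10 1 4 9))^3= (0 2 1)(4 8 6)(9 11 10)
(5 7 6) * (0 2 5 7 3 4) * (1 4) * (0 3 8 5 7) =(0 2 7 6)(1 4 3)(5 8) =[2, 4, 7, 1, 3, 8, 0, 6, 5]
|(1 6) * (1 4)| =3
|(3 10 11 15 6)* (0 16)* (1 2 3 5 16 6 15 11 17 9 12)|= |(0 6 5 16)(1 2 3 10 17 9 12)|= 28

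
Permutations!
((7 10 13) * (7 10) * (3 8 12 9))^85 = (3 8 12 9)(10 13)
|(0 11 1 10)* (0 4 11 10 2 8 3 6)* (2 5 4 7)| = 28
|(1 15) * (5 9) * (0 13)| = |(0 13)(1 15)(5 9)| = 2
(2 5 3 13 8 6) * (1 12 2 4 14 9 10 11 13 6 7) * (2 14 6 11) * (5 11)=(1 12 14 9 10 2 11 13 8 7)(3 5)(4 6)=[0, 12, 11, 5, 6, 3, 4, 1, 7, 10, 2, 13, 14, 8, 9]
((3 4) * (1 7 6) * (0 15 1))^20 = ((0 15 1 7 6)(3 4))^20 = (15)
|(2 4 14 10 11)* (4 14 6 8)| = |(2 14 10 11)(4 6 8)| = 12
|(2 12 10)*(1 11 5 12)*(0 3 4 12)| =9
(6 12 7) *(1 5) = (1 5)(6 12 7) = [0, 5, 2, 3, 4, 1, 12, 6, 8, 9, 10, 11, 7]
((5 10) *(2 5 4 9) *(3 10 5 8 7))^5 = (2 4 3 8 9 10 7)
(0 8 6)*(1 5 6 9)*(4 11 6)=(0 8 9 1 5 4 11 6)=[8, 5, 2, 3, 11, 4, 0, 7, 9, 1, 10, 6]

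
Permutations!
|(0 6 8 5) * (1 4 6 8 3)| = 12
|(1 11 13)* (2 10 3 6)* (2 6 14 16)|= 15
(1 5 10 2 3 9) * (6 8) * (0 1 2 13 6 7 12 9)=(0 1 5 10 13 6 8 7 12 9 2 3)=[1, 5, 3, 0, 4, 10, 8, 12, 7, 2, 13, 11, 9, 6]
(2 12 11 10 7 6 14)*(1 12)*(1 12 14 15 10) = (1 14 2 12 11)(6 15 10 7) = [0, 14, 12, 3, 4, 5, 15, 6, 8, 9, 7, 1, 11, 13, 2, 10]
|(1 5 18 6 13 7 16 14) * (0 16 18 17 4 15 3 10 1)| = 84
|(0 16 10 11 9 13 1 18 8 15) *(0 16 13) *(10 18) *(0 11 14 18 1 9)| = |(0 13 9 11)(1 10 14 18 8 15 16)| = 28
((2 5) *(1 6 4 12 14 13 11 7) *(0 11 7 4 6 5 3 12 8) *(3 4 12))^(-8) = (0 14 1 4 11 13 5 8 12 7 2)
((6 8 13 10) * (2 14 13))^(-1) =((2 14 13 10 6 8))^(-1) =(2 8 6 10 13 14)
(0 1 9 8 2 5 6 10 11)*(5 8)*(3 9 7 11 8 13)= (0 1 7 11)(2 13 3 9 5 6 10 8)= [1, 7, 13, 9, 4, 6, 10, 11, 2, 5, 8, 0, 12, 3]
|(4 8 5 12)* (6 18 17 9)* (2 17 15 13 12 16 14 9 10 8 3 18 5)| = 60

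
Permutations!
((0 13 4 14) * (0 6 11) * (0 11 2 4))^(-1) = ((0 13)(2 4 14 6))^(-1) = (0 13)(2 6 14 4)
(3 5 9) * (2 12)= (2 12)(3 5 9)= [0, 1, 12, 5, 4, 9, 6, 7, 8, 3, 10, 11, 2]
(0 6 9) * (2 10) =(0 6 9)(2 10) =[6, 1, 10, 3, 4, 5, 9, 7, 8, 0, 2]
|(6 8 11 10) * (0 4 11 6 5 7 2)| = 14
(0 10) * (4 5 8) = (0 10)(4 5 8) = [10, 1, 2, 3, 5, 8, 6, 7, 4, 9, 0]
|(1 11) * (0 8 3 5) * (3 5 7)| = 6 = |(0 8 5)(1 11)(3 7)|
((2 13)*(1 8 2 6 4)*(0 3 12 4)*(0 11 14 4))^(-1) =((0 3 12)(1 8 2 13 6 11 14 4))^(-1) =(0 12 3)(1 4 14 11 6 13 2 8)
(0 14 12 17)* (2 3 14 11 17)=[11, 1, 3, 14, 4, 5, 6, 7, 8, 9, 10, 17, 2, 13, 12, 15, 16, 0]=(0 11 17)(2 3 14 12)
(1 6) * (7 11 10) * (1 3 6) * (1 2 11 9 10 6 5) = [0, 2, 11, 5, 4, 1, 3, 9, 8, 10, 7, 6] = (1 2 11 6 3 5)(7 9 10)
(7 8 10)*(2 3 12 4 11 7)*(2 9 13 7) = (2 3 12 4 11)(7 8 10 9 13) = [0, 1, 3, 12, 11, 5, 6, 8, 10, 13, 9, 2, 4, 7]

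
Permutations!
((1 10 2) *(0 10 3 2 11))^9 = (11)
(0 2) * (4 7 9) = [2, 1, 0, 3, 7, 5, 6, 9, 8, 4] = (0 2)(4 7 9)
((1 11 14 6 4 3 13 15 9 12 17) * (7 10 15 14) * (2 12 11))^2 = ((1 2 12 17)(3 13 14 6 4)(7 10 15 9 11))^2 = (1 12)(2 17)(3 14 4 13 6)(7 15 11 10 9)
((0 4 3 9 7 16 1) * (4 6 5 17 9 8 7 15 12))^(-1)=((0 6 5 17 9 15 12 4 3 8 7 16 1))^(-1)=(0 1 16 7 8 3 4 12 15 9 17 5 6)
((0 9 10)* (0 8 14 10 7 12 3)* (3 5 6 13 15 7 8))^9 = ((0 9 8 14 10 3)(5 6 13 15 7 12))^9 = (0 14)(3 8)(5 15)(6 7)(9 10)(12 13)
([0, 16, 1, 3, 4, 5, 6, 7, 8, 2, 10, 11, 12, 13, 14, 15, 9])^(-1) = [0, 2, 9, 3, 4, 5, 6, 7, 8, 16, 10, 11, 12, 13, 14, 15, 1]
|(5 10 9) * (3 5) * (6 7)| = |(3 5 10 9)(6 7)| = 4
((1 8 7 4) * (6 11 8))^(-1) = ((1 6 11 8 7 4))^(-1) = (1 4 7 8 11 6)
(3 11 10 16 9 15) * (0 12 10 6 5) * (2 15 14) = [12, 1, 15, 11, 4, 0, 5, 7, 8, 14, 16, 6, 10, 13, 2, 3, 9] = (0 12 10 16 9 14 2 15 3 11 6 5)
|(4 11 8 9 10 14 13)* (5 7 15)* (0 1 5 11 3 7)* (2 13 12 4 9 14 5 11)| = 15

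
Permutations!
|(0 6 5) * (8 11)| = |(0 6 5)(8 11)| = 6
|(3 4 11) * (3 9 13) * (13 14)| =6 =|(3 4 11 9 14 13)|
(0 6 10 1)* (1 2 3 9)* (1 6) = (0 1)(2 3 9 6 10) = [1, 0, 3, 9, 4, 5, 10, 7, 8, 6, 2]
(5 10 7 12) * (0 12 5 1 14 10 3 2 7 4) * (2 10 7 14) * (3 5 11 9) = (0 12 1 2 14 7 11 9 3 10 4) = [12, 2, 14, 10, 0, 5, 6, 11, 8, 3, 4, 9, 1, 13, 7]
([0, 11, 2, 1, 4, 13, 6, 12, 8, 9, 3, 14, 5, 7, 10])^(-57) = [0, 10, 2, 14, 4, 12, 6, 13, 8, 9, 11, 3, 7, 5, 1]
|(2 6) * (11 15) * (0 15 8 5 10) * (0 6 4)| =|(0 15 11 8 5 10 6 2 4)| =9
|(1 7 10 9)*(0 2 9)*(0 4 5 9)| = 6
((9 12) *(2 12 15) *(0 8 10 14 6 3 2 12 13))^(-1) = ((0 8 10 14 6 3 2 13)(9 15 12))^(-1) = (0 13 2 3 6 14 10 8)(9 12 15)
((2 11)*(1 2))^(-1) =((1 2 11))^(-1) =(1 11 2)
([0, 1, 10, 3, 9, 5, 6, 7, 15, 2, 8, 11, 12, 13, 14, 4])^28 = [0, 1, 4, 3, 8, 5, 6, 7, 2, 15, 9, 11, 12, 13, 14, 10]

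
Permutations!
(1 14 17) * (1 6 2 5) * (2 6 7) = [0, 14, 5, 3, 4, 1, 6, 2, 8, 9, 10, 11, 12, 13, 17, 15, 16, 7] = (1 14 17 7 2 5)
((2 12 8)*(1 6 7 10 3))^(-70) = ((1 6 7 10 3)(2 12 8))^(-70) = (2 8 12)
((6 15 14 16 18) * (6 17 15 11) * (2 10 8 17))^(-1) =((2 10 8 17 15 14 16 18)(6 11))^(-1) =(2 18 16 14 15 17 8 10)(6 11)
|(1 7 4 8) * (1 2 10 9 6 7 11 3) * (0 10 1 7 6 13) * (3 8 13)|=28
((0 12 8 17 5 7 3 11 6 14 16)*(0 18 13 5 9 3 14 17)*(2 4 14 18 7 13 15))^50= ((0 12 8)(2 4 14 16 7 18 15)(3 11 6 17 9)(5 13))^50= (0 8 12)(2 4 14 16 7 18 15)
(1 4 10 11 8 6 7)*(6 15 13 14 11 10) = (1 4 6 7)(8 15 13 14 11) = [0, 4, 2, 3, 6, 5, 7, 1, 15, 9, 10, 8, 12, 14, 11, 13]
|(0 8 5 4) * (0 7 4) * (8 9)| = |(0 9 8 5)(4 7)| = 4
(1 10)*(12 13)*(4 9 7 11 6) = (1 10)(4 9 7 11 6)(12 13) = [0, 10, 2, 3, 9, 5, 4, 11, 8, 7, 1, 6, 13, 12]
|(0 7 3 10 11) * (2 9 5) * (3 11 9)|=15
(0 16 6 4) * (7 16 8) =[8, 1, 2, 3, 0, 5, 4, 16, 7, 9, 10, 11, 12, 13, 14, 15, 6] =(0 8 7 16 6 4)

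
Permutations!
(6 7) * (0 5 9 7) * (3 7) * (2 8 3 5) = [2, 1, 8, 7, 4, 9, 0, 6, 3, 5] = (0 2 8 3 7 6)(5 9)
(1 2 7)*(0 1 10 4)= (0 1 2 7 10 4)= [1, 2, 7, 3, 0, 5, 6, 10, 8, 9, 4]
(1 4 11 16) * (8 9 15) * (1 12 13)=[0, 4, 2, 3, 11, 5, 6, 7, 9, 15, 10, 16, 13, 1, 14, 8, 12]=(1 4 11 16 12 13)(8 9 15)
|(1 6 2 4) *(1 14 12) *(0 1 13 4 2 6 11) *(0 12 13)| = |(0 1 11 12)(4 14 13)| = 12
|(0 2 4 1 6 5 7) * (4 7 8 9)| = |(0 2 7)(1 6 5 8 9 4)| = 6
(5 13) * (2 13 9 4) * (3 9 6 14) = [0, 1, 13, 9, 2, 6, 14, 7, 8, 4, 10, 11, 12, 5, 3] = (2 13 5 6 14 3 9 4)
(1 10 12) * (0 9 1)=(0 9 1 10 12)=[9, 10, 2, 3, 4, 5, 6, 7, 8, 1, 12, 11, 0]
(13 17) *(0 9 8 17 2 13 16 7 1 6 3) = (0 9 8 17 16 7 1 6 3)(2 13) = [9, 6, 13, 0, 4, 5, 3, 1, 17, 8, 10, 11, 12, 2, 14, 15, 7, 16]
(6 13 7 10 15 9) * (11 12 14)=[0, 1, 2, 3, 4, 5, 13, 10, 8, 6, 15, 12, 14, 7, 11, 9]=(6 13 7 10 15 9)(11 12 14)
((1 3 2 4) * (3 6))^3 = (1 2 6 4 3)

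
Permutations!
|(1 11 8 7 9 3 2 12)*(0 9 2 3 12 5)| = 9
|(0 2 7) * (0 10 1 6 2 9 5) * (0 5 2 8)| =|(0 9 2 7 10 1 6 8)| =8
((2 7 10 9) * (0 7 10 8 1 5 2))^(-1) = ((0 7 8 1 5 2 10 9))^(-1) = (0 9 10 2 5 1 8 7)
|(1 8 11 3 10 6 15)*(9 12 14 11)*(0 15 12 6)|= 11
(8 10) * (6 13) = (6 13)(8 10) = [0, 1, 2, 3, 4, 5, 13, 7, 10, 9, 8, 11, 12, 6]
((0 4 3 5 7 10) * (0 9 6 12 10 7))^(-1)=((0 4 3 5)(6 12 10 9))^(-1)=(0 5 3 4)(6 9 10 12)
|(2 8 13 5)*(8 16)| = |(2 16 8 13 5)| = 5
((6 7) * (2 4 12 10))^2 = (2 12)(4 10)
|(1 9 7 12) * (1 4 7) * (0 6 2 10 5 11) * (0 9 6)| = 21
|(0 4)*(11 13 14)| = 6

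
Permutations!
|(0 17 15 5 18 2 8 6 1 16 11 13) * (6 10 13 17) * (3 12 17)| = 15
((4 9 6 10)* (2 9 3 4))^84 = ((2 9 6 10)(3 4))^84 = (10)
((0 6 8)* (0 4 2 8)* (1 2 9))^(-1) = (0 6)(1 9 4 8 2)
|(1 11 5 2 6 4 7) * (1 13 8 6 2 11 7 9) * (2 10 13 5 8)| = 24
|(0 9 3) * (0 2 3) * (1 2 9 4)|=|(0 4 1 2 3 9)|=6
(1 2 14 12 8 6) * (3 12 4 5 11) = (1 2 14 4 5 11 3 12 8 6) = [0, 2, 14, 12, 5, 11, 1, 7, 6, 9, 10, 3, 8, 13, 4]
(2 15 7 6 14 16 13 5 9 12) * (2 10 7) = (2 15)(5 9 12 10 7 6 14 16 13) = [0, 1, 15, 3, 4, 9, 14, 6, 8, 12, 7, 11, 10, 5, 16, 2, 13]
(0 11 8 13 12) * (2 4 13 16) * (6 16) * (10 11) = (0 10 11 8 6 16 2 4 13 12) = [10, 1, 4, 3, 13, 5, 16, 7, 6, 9, 11, 8, 0, 12, 14, 15, 2]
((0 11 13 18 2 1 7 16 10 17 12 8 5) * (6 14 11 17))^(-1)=(0 5 8 12 17)(1 2 18 13 11 14 6 10 16 7)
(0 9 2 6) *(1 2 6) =(0 9 6)(1 2) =[9, 2, 1, 3, 4, 5, 0, 7, 8, 6]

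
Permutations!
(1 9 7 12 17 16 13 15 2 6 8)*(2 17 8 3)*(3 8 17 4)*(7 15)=[0, 9, 6, 2, 3, 5, 8, 12, 1, 15, 10, 11, 17, 7, 14, 4, 13, 16]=(1 9 15 4 3 2 6 8)(7 12 17 16 13)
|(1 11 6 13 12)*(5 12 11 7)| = |(1 7 5 12)(6 13 11)| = 12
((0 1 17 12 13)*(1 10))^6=(17)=((0 10 1 17 12 13))^6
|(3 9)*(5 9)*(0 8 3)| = |(0 8 3 5 9)| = 5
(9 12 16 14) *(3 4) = (3 4)(9 12 16 14) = [0, 1, 2, 4, 3, 5, 6, 7, 8, 12, 10, 11, 16, 13, 9, 15, 14]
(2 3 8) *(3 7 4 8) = [0, 1, 7, 3, 8, 5, 6, 4, 2] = (2 7 4 8)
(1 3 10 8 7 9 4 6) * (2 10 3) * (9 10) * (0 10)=(0 10 8 7)(1 2 9 4 6)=[10, 2, 9, 3, 6, 5, 1, 0, 7, 4, 8]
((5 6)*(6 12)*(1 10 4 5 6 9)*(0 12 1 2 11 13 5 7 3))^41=((0 12 9 2 11 13 5 1 10 4 7 3))^41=(0 13 7 2 10 12 5 3 11 4 9 1)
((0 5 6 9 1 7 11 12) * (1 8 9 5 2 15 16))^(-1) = (0 12 11 7 1 16 15 2)(5 6)(8 9)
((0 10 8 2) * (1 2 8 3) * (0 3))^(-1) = (0 10)(1 3 2)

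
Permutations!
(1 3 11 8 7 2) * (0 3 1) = (0 3 11 8 7 2) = [3, 1, 0, 11, 4, 5, 6, 2, 7, 9, 10, 8]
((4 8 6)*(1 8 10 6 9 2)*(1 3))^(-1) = ((1 8 9 2 3)(4 10 6))^(-1) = (1 3 2 9 8)(4 6 10)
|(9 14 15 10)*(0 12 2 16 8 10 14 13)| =8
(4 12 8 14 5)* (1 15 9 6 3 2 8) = [0, 15, 8, 2, 12, 4, 3, 7, 14, 6, 10, 11, 1, 13, 5, 9] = (1 15 9 6 3 2 8 14 5 4 12)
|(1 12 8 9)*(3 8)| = 5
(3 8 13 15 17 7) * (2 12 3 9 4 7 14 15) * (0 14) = (0 14 15 17)(2 12 3 8 13)(4 7 9) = [14, 1, 12, 8, 7, 5, 6, 9, 13, 4, 10, 11, 3, 2, 15, 17, 16, 0]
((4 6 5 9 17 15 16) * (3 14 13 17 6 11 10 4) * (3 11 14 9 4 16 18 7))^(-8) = (3 5 13 18 9 4 17 7 6 14 15)(10 16 11)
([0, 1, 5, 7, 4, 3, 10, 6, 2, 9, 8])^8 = (2 5 3 7 6 10 8)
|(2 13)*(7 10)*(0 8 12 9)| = 4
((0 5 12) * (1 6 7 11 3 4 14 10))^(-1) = (0 12 5)(1 10 14 4 3 11 7 6)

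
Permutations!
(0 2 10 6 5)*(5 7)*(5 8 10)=(0 2 5)(6 7 8 10)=[2, 1, 5, 3, 4, 0, 7, 8, 10, 9, 6]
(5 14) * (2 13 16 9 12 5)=(2 13 16 9 12 5 14)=[0, 1, 13, 3, 4, 14, 6, 7, 8, 12, 10, 11, 5, 16, 2, 15, 9]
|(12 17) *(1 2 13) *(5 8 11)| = |(1 2 13)(5 8 11)(12 17)| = 6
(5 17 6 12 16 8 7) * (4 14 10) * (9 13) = (4 14 10)(5 17 6 12 16 8 7)(9 13) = [0, 1, 2, 3, 14, 17, 12, 5, 7, 13, 4, 11, 16, 9, 10, 15, 8, 6]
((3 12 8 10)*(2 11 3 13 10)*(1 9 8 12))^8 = ((1 9 8 2 11 3)(10 13))^8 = (13)(1 8 11)(2 3 9)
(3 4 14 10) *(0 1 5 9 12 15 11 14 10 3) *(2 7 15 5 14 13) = (0 1 14 3 4 10)(2 7 15 11 13)(5 9 12) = [1, 14, 7, 4, 10, 9, 6, 15, 8, 12, 0, 13, 5, 2, 3, 11]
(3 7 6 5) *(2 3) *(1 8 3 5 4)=[0, 8, 5, 7, 1, 2, 4, 6, 3]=(1 8 3 7 6 4)(2 5)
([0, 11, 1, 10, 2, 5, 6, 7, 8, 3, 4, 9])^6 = (1 2 4 10 3 9 11)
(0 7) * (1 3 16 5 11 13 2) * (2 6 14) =(0 7)(1 3 16 5 11 13 6 14 2) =[7, 3, 1, 16, 4, 11, 14, 0, 8, 9, 10, 13, 12, 6, 2, 15, 5]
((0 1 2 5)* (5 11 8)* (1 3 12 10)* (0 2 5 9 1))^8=((0 3 12 10)(1 5 2 11 8 9))^8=(12)(1 2 8)(5 11 9)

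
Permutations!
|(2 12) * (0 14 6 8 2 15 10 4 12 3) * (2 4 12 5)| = 24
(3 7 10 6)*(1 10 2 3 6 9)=(1 10 9)(2 3 7)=[0, 10, 3, 7, 4, 5, 6, 2, 8, 1, 9]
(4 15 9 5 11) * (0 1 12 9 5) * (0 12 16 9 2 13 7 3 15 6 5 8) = (0 1 16 9 12 2 13 7 3 15 8)(4 6 5 11) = [1, 16, 13, 15, 6, 11, 5, 3, 0, 12, 10, 4, 2, 7, 14, 8, 9]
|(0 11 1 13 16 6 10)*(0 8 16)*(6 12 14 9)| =28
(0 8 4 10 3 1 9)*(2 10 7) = [8, 9, 10, 1, 7, 5, 6, 2, 4, 0, 3] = (0 8 4 7 2 10 3 1 9)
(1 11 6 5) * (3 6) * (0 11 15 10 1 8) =(0 11 3 6 5 8)(1 15 10) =[11, 15, 2, 6, 4, 8, 5, 7, 0, 9, 1, 3, 12, 13, 14, 10]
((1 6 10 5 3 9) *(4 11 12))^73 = (1 6 10 5 3 9)(4 11 12)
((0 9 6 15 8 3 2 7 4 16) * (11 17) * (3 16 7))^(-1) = ((0 9 6 15 8 16)(2 3)(4 7)(11 17))^(-1) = (0 16 8 15 6 9)(2 3)(4 7)(11 17)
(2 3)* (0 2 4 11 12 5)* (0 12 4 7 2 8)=[8, 1, 3, 7, 11, 12, 6, 2, 0, 9, 10, 4, 5]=(0 8)(2 3 7)(4 11)(5 12)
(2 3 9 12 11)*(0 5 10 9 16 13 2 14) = (0 5 10 9 12 11 14)(2 3 16 13) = [5, 1, 3, 16, 4, 10, 6, 7, 8, 12, 9, 14, 11, 2, 0, 15, 13]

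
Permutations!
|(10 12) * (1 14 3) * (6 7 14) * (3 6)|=|(1 3)(6 7 14)(10 12)|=6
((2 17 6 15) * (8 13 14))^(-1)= (2 15 6 17)(8 14 13)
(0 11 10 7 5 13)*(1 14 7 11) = (0 1 14 7 5 13)(10 11) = [1, 14, 2, 3, 4, 13, 6, 5, 8, 9, 11, 10, 12, 0, 7]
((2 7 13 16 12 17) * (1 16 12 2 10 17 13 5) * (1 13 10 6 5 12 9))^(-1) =(1 9 13 5 6 17 10 12 7 2 16)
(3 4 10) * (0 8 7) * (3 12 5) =(0 8 7)(3 4 10 12 5) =[8, 1, 2, 4, 10, 3, 6, 0, 7, 9, 12, 11, 5]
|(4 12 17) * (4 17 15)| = 3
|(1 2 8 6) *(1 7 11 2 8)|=6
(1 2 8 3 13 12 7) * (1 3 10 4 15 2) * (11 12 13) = (2 8 10 4 15)(3 11 12 7) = [0, 1, 8, 11, 15, 5, 6, 3, 10, 9, 4, 12, 7, 13, 14, 2]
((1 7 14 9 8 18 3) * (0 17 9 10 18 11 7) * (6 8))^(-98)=((0 17 9 6 8 11 7 14 10 18 3 1))^(-98)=(0 3 10 7 8 9)(1 18 14 11 6 17)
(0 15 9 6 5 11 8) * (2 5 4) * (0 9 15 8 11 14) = (15)(0 8 9 6 4 2 5 14) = [8, 1, 5, 3, 2, 14, 4, 7, 9, 6, 10, 11, 12, 13, 0, 15]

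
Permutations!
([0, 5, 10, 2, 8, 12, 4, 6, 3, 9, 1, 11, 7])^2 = (1 12 6 8 2)(3 10 5 7 4)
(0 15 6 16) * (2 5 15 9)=(0 9 2 5 15 6 16)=[9, 1, 5, 3, 4, 15, 16, 7, 8, 2, 10, 11, 12, 13, 14, 6, 0]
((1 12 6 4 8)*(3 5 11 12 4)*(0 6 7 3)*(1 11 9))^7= (0 6)(1 5 7 11 4 9 3 12 8)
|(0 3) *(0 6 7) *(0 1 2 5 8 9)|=|(0 3 6 7 1 2 5 8 9)|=9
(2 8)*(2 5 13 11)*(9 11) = (2 8 5 13 9 11) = [0, 1, 8, 3, 4, 13, 6, 7, 5, 11, 10, 2, 12, 9]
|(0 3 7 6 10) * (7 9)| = |(0 3 9 7 6 10)| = 6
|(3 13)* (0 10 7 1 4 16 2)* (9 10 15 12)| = 10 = |(0 15 12 9 10 7 1 4 16 2)(3 13)|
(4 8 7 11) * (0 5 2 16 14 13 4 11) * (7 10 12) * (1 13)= (0 5 2 16 14 1 13 4 8 10 12 7)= [5, 13, 16, 3, 8, 2, 6, 0, 10, 9, 12, 11, 7, 4, 1, 15, 14]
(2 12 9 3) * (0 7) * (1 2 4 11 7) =(0 1 2 12 9 3 4 11 7) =[1, 2, 12, 4, 11, 5, 6, 0, 8, 3, 10, 7, 9]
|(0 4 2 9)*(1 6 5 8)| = 4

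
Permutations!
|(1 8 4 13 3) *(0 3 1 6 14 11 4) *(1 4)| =|(0 3 6 14 11 1 8)(4 13)| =14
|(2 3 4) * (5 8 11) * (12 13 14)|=|(2 3 4)(5 8 11)(12 13 14)|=3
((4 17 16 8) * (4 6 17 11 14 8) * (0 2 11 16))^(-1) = (0 17 6 8 14 11 2)(4 16)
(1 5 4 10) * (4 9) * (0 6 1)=(0 6 1 5 9 4 10)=[6, 5, 2, 3, 10, 9, 1, 7, 8, 4, 0]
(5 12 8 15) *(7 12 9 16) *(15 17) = [0, 1, 2, 3, 4, 9, 6, 12, 17, 16, 10, 11, 8, 13, 14, 5, 7, 15] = (5 9 16 7 12 8 17 15)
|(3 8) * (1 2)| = 2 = |(1 2)(3 8)|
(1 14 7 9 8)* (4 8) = [0, 14, 2, 3, 8, 5, 6, 9, 1, 4, 10, 11, 12, 13, 7] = (1 14 7 9 4 8)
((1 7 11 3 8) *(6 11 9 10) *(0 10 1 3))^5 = ((0 10 6 11)(1 7 9)(3 8))^5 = (0 10 6 11)(1 9 7)(3 8)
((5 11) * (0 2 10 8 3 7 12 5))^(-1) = ((0 2 10 8 3 7 12 5 11))^(-1) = (0 11 5 12 7 3 8 10 2)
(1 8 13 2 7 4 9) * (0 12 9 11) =(0 12 9 1 8 13 2 7 4 11) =[12, 8, 7, 3, 11, 5, 6, 4, 13, 1, 10, 0, 9, 2]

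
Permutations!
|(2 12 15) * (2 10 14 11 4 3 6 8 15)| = 8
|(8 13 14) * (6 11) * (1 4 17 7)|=12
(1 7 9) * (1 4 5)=(1 7 9 4 5)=[0, 7, 2, 3, 5, 1, 6, 9, 8, 4]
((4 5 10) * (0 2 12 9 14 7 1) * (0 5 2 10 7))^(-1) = (0 14 9 12 2 4 10)(1 7 5)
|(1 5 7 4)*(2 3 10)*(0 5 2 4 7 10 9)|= 8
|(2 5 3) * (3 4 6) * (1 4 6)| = |(1 4)(2 5 6 3)| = 4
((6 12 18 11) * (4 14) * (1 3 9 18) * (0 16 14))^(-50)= ((0 16 14 4)(1 3 9 18 11 6 12))^(-50)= (0 14)(1 12 6 11 18 9 3)(4 16)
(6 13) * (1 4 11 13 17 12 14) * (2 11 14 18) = (1 4 14)(2 11 13 6 17 12 18) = [0, 4, 11, 3, 14, 5, 17, 7, 8, 9, 10, 13, 18, 6, 1, 15, 16, 12, 2]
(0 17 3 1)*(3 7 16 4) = [17, 0, 2, 1, 3, 5, 6, 16, 8, 9, 10, 11, 12, 13, 14, 15, 4, 7] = (0 17 7 16 4 3 1)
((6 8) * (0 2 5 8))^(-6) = ((0 2 5 8 6))^(-6) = (0 6 8 5 2)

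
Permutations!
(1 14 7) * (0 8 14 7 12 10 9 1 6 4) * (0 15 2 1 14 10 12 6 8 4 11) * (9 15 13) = (0 4 13 9 14 6 11)(1 7 8 10 15 2) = [4, 7, 1, 3, 13, 5, 11, 8, 10, 14, 15, 0, 12, 9, 6, 2]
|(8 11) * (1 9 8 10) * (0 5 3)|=15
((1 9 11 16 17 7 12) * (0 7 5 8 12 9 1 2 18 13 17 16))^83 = (0 11 9 7)(2 12 8 5 17 13 18)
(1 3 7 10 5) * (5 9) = (1 3 7 10 9 5) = [0, 3, 2, 7, 4, 1, 6, 10, 8, 5, 9]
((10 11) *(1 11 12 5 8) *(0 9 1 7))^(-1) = (0 7 8 5 12 10 11 1 9)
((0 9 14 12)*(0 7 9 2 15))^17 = (0 15 2)(7 9 14 12)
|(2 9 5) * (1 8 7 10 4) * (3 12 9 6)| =30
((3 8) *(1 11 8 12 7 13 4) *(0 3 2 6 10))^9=(0 2 1 7)(3 6 11 13)(4 12 10 8)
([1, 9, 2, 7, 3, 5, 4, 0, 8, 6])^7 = [0, 1, 2, 3, 4, 5, 6, 7, 8, 9]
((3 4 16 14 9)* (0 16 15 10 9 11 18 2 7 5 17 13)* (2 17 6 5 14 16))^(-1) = ((0 2 7 14 11 18 17 13)(3 4 15 10 9)(5 6))^(-1) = (0 13 17 18 11 14 7 2)(3 9 10 15 4)(5 6)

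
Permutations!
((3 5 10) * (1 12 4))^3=((1 12 4)(3 5 10))^3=(12)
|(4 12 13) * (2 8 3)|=3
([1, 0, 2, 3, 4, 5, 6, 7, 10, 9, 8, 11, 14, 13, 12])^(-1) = (0 1)(8 10)(12 14)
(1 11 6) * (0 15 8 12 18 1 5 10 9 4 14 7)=[15, 11, 2, 3, 14, 10, 5, 0, 12, 4, 9, 6, 18, 13, 7, 8, 16, 17, 1]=(0 15 8 12 18 1 11 6 5 10 9 4 14 7)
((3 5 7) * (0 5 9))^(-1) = ((0 5 7 3 9))^(-1) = (0 9 3 7 5)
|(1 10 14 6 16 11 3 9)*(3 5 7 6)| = |(1 10 14 3 9)(5 7 6 16 11)| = 5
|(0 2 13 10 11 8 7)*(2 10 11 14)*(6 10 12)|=|(0 12 6 10 14 2 13 11 8 7)|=10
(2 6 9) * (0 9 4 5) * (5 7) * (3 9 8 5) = (0 8 5)(2 6 4 7 3 9) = [8, 1, 6, 9, 7, 0, 4, 3, 5, 2]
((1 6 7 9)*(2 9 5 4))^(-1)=(1 9 2 4 5 7 6)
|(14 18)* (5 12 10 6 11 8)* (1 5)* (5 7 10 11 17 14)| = |(1 7 10 6 17 14 18 5 12 11 8)| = 11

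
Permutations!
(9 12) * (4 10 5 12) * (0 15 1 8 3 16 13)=[15, 8, 2, 16, 10, 12, 6, 7, 3, 4, 5, 11, 9, 0, 14, 1, 13]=(0 15 1 8 3 16 13)(4 10 5 12 9)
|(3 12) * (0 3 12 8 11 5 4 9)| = |(12)(0 3 8 11 5 4 9)| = 7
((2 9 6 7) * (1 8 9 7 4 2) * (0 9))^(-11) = (0 7 6 8 2 9 1 4)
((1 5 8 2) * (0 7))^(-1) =((0 7)(1 5 8 2))^(-1) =(0 7)(1 2 8 5)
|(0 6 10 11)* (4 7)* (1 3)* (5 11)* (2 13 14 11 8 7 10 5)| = |(0 6 5 8 7 4 10 2 13 14 11)(1 3)| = 22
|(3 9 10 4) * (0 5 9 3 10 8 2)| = 10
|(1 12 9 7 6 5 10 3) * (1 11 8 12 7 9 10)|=|(1 7 6 5)(3 11 8 12 10)|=20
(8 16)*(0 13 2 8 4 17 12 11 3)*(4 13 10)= [10, 1, 8, 0, 17, 5, 6, 7, 16, 9, 4, 3, 11, 2, 14, 15, 13, 12]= (0 10 4 17 12 11 3)(2 8 16 13)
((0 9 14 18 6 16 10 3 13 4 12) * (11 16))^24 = (18) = ((0 9 14 18 6 11 16 10 3 13 4 12))^24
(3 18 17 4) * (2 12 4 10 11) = [0, 1, 12, 18, 3, 5, 6, 7, 8, 9, 11, 2, 4, 13, 14, 15, 16, 10, 17] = (2 12 4 3 18 17 10 11)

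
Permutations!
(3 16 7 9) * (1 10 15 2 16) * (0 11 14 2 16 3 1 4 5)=(0 11 14 2 3 4 5)(1 10 15 16 7 9)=[11, 10, 3, 4, 5, 0, 6, 9, 8, 1, 15, 14, 12, 13, 2, 16, 7]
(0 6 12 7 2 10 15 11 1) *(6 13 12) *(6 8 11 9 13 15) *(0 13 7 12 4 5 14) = (0 15 9 7 2 10 6 8 11 1 13 4 5 14) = [15, 13, 10, 3, 5, 14, 8, 2, 11, 7, 6, 1, 12, 4, 0, 9]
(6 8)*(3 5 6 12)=[0, 1, 2, 5, 4, 6, 8, 7, 12, 9, 10, 11, 3]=(3 5 6 8 12)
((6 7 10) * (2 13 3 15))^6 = ((2 13 3 15)(6 7 10))^6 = (2 3)(13 15)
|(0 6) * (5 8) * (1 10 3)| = |(0 6)(1 10 3)(5 8)| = 6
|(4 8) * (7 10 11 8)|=5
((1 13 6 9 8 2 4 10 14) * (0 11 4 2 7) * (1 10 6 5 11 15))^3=((0 15 1 13 5 11 4 6 9 8 7)(10 14))^3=(0 13 4 8 15 5 6 7 1 11 9)(10 14)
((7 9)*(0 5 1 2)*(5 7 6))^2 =(0 9 5 2 7 6 1) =((0 7 9 6 5 1 2))^2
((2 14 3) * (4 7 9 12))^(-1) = (2 3 14)(4 12 9 7)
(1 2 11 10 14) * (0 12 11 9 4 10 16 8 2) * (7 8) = (0 12 11 16 7 8 2 9 4 10 14 1) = [12, 0, 9, 3, 10, 5, 6, 8, 2, 4, 14, 16, 11, 13, 1, 15, 7]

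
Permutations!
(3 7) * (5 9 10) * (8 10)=[0, 1, 2, 7, 4, 9, 6, 3, 10, 8, 5]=(3 7)(5 9 8 10)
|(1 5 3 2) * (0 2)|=5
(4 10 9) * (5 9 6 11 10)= (4 5 9)(6 11 10)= [0, 1, 2, 3, 5, 9, 11, 7, 8, 4, 6, 10]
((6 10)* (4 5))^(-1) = (4 5)(6 10)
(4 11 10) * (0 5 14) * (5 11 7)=[11, 1, 2, 3, 7, 14, 6, 5, 8, 9, 4, 10, 12, 13, 0]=(0 11 10 4 7 5 14)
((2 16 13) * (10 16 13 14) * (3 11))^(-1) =(2 13)(3 11)(10 14 16)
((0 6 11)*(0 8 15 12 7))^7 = ((0 6 11 8 15 12 7))^7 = (15)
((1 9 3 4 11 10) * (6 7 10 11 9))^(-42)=((11)(1 6 7 10)(3 4 9))^(-42)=(11)(1 7)(6 10)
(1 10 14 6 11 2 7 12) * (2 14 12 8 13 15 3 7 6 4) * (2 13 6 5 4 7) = (1 10 12)(2 5 4 13 15 3)(6 11 14 7 8) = [0, 10, 5, 2, 13, 4, 11, 8, 6, 9, 12, 14, 1, 15, 7, 3]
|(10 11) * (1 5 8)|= 6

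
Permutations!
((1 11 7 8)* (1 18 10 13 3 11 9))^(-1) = (1 9)(3 13 10 18 8 7 11)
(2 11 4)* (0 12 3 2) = (0 12 3 2 11 4) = [12, 1, 11, 2, 0, 5, 6, 7, 8, 9, 10, 4, 3]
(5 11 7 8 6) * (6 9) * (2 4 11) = (2 4 11 7 8 9 6 5) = [0, 1, 4, 3, 11, 2, 5, 8, 9, 6, 10, 7]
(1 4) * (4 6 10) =(1 6 10 4) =[0, 6, 2, 3, 1, 5, 10, 7, 8, 9, 4]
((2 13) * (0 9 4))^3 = (2 13)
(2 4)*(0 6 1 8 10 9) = (0 6 1 8 10 9)(2 4) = [6, 8, 4, 3, 2, 5, 1, 7, 10, 0, 9]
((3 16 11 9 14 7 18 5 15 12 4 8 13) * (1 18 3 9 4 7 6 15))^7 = ((1 18 5)(3 16 11 4 8 13 9 14 6 15 12 7))^7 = (1 18 5)(3 14 11 15 8 7 9 16 6 4 12 13)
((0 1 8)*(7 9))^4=((0 1 8)(7 9))^4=(9)(0 1 8)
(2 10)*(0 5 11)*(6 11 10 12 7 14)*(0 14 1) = (0 5 10 2 12 7 1)(6 11 14) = [5, 0, 12, 3, 4, 10, 11, 1, 8, 9, 2, 14, 7, 13, 6]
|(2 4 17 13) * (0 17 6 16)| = 7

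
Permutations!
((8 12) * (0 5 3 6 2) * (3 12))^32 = ((0 5 12 8 3 6 2))^32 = (0 3 5 6 12 2 8)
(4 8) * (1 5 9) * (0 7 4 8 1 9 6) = (9)(0 7 4 1 5 6) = [7, 5, 2, 3, 1, 6, 0, 4, 8, 9]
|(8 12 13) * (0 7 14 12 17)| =7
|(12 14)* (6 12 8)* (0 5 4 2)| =|(0 5 4 2)(6 12 14 8)| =4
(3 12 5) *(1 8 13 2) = (1 8 13 2)(3 12 5) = [0, 8, 1, 12, 4, 3, 6, 7, 13, 9, 10, 11, 5, 2]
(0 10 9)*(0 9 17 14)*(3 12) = (0 10 17 14)(3 12) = [10, 1, 2, 12, 4, 5, 6, 7, 8, 9, 17, 11, 3, 13, 0, 15, 16, 14]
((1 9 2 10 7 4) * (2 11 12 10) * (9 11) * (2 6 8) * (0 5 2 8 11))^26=((0 5 2 6 11 12 10 7 4 1))^26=(0 10 2 4 11)(1 12 5 7 6)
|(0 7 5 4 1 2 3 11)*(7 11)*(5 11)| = 8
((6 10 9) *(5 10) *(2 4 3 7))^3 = ((2 4 3 7)(5 10 9 6))^3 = (2 7 3 4)(5 6 9 10)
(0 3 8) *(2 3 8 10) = (0 8)(2 3 10) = [8, 1, 3, 10, 4, 5, 6, 7, 0, 9, 2]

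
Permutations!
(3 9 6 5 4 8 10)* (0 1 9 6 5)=[1, 9, 2, 6, 8, 4, 0, 7, 10, 5, 3]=(0 1 9 5 4 8 10 3 6)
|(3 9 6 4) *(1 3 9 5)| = 3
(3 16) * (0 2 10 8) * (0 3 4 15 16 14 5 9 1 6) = (0 2 10 8 3 14 5 9 1 6)(4 15 16) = [2, 6, 10, 14, 15, 9, 0, 7, 3, 1, 8, 11, 12, 13, 5, 16, 4]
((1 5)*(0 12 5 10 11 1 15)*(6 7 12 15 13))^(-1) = ((0 15)(1 10 11)(5 13 6 7 12))^(-1) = (0 15)(1 11 10)(5 12 7 6 13)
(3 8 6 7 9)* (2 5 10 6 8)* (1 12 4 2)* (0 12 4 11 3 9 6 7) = [12, 4, 5, 1, 2, 10, 0, 6, 8, 9, 7, 3, 11] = (0 12 11 3 1 4 2 5 10 7 6)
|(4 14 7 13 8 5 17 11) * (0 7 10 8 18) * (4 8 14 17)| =|(0 7 13 18)(4 17 11 8 5)(10 14)| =20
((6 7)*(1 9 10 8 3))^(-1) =(1 3 8 10 9)(6 7)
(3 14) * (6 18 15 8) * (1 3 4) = (1 3 14 4)(6 18 15 8) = [0, 3, 2, 14, 1, 5, 18, 7, 6, 9, 10, 11, 12, 13, 4, 8, 16, 17, 15]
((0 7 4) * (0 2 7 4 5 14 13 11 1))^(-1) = (0 1 11 13 14 5 7 2 4) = ((0 4 2 7 5 14 13 11 1))^(-1)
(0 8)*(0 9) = (0 8 9) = [8, 1, 2, 3, 4, 5, 6, 7, 9, 0]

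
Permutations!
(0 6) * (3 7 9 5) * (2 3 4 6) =(0 2 3 7 9 5 4 6) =[2, 1, 3, 7, 6, 4, 0, 9, 8, 5]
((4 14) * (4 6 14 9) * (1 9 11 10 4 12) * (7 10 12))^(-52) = ((1 9 7 10 4 11 12)(6 14))^(-52) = (14)(1 4 9 11 7 12 10)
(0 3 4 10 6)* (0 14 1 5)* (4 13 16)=(0 3 13 16 4 10 6 14 1 5)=[3, 5, 2, 13, 10, 0, 14, 7, 8, 9, 6, 11, 12, 16, 1, 15, 4]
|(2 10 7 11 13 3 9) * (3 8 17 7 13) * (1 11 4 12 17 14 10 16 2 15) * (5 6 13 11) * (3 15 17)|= |(1 5 6 13 8 14 10 11 15)(2 16)(3 9 17 7 4 12)|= 18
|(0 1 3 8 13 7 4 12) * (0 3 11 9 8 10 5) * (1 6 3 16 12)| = 70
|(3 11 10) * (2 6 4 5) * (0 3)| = 4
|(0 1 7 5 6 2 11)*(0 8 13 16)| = |(0 1 7 5 6 2 11 8 13 16)| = 10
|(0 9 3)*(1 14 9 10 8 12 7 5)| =|(0 10 8 12 7 5 1 14 9 3)| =10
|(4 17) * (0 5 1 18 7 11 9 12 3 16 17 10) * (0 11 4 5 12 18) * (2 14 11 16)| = 15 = |(0 12 3 2 14 11 9 18 7 4 10 16 17 5 1)|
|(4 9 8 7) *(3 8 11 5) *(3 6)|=|(3 8 7 4 9 11 5 6)|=8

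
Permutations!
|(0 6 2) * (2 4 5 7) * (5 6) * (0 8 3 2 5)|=|(2 8 3)(4 6)(5 7)|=6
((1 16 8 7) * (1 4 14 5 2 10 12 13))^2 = (1 8 4 5 10 13 16 7 14 2 12)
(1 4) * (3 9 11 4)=[0, 3, 2, 9, 1, 5, 6, 7, 8, 11, 10, 4]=(1 3 9 11 4)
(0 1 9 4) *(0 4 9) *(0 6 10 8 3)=[1, 6, 2, 0, 4, 5, 10, 7, 3, 9, 8]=(0 1 6 10 8 3)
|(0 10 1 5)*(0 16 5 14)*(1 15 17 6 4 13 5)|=11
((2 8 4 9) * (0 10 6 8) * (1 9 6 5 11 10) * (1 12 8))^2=(0 8 6 9)(1 2 12 4)(5 10 11)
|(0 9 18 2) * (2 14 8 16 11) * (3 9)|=9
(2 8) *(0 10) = (0 10)(2 8) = [10, 1, 8, 3, 4, 5, 6, 7, 2, 9, 0]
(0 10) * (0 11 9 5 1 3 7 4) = (0 10 11 9 5 1 3 7 4) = [10, 3, 2, 7, 0, 1, 6, 4, 8, 5, 11, 9]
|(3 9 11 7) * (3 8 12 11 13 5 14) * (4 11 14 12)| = |(3 9 13 5 12 14)(4 11 7 8)| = 12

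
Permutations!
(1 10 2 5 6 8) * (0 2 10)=[2, 0, 5, 3, 4, 6, 8, 7, 1, 9, 10]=(10)(0 2 5 6 8 1)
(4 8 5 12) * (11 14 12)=[0, 1, 2, 3, 8, 11, 6, 7, 5, 9, 10, 14, 4, 13, 12]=(4 8 5 11 14 12)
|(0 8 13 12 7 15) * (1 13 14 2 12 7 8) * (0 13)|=12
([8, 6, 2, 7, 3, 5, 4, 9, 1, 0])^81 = [8, 6, 2, 7, 3, 5, 4, 9, 1, 0]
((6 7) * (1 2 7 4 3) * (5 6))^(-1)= (1 3 4 6 5 7 2)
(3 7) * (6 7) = [0, 1, 2, 6, 4, 5, 7, 3] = (3 6 7)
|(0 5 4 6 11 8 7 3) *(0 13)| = 9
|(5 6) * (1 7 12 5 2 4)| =|(1 7 12 5 6 2 4)| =7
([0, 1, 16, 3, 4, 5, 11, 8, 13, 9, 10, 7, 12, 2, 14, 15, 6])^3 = (2 11 13 6 8 16 7)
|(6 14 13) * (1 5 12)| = |(1 5 12)(6 14 13)| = 3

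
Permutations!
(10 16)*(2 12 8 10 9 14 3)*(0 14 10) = (0 14 3 2 12 8)(9 10 16) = [14, 1, 12, 2, 4, 5, 6, 7, 0, 10, 16, 11, 8, 13, 3, 15, 9]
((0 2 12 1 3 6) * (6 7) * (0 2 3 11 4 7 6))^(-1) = (0 7 4 11 1 12 2 6 3)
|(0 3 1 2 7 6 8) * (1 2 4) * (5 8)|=14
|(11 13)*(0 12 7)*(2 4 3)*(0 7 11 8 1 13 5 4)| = 21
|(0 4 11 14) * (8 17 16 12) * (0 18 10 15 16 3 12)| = |(0 4 11 14 18 10 15 16)(3 12 8 17)| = 8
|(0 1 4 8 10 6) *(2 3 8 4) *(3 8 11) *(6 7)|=14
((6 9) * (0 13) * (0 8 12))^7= ((0 13 8 12)(6 9))^7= (0 12 8 13)(6 9)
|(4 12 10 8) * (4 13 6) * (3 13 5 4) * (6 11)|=20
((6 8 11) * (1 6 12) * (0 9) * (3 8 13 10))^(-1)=(0 9)(1 12 11 8 3 10 13 6)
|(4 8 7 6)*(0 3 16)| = |(0 3 16)(4 8 7 6)| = 12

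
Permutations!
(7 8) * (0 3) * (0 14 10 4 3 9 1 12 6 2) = (0 9 1 12 6 2)(3 14 10 4)(7 8) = [9, 12, 0, 14, 3, 5, 2, 8, 7, 1, 4, 11, 6, 13, 10]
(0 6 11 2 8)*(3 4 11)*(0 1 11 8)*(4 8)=(0 6 3 8 1 11 2)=[6, 11, 0, 8, 4, 5, 3, 7, 1, 9, 10, 2]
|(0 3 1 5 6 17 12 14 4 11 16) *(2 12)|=12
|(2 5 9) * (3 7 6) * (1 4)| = 6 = |(1 4)(2 5 9)(3 7 6)|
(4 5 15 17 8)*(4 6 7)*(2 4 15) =(2 4 5)(6 7 15 17 8) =[0, 1, 4, 3, 5, 2, 7, 15, 6, 9, 10, 11, 12, 13, 14, 17, 16, 8]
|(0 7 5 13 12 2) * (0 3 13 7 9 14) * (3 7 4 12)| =|(0 9 14)(2 7 5 4 12)(3 13)| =30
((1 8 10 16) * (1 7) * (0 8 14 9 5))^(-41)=(0 7 5 16 9 10 14 8 1)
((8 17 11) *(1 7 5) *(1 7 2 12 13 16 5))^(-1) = (1 7 5 16 13 12 2)(8 11 17) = ((1 2 12 13 16 5 7)(8 17 11))^(-1)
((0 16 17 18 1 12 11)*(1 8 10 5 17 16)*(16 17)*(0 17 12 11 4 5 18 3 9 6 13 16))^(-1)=((0 1 11 17 3 9 6 13 16 12 4 5)(8 10 18))^(-1)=(0 5 4 12 16 13 6 9 3 17 11 1)(8 18 10)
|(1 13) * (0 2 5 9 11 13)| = |(0 2 5 9 11 13 1)| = 7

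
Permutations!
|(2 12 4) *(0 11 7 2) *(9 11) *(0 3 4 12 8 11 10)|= 12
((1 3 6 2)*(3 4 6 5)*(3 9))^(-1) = ((1 4 6 2)(3 5 9))^(-1) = (1 2 6 4)(3 9 5)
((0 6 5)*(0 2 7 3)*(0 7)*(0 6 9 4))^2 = ((0 9 4)(2 6 5)(3 7))^2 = (0 4 9)(2 5 6)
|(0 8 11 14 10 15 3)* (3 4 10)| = 15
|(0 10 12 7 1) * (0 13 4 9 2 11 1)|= 12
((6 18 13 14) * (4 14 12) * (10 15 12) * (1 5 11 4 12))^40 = ((1 5 11 4 14 6 18 13 10 15))^40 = (18)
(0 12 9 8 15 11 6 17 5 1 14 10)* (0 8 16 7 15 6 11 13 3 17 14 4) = [12, 4, 2, 17, 0, 1, 14, 15, 6, 16, 8, 11, 9, 3, 10, 13, 7, 5] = (0 12 9 16 7 15 13 3 17 5 1 4)(6 14 10 8)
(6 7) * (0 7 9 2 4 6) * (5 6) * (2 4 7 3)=(0 3 2 7)(4 5 6 9)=[3, 1, 7, 2, 5, 6, 9, 0, 8, 4]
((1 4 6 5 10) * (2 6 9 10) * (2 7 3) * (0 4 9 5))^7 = (1 9 10) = ((0 4 5 7 3 2 6)(1 9 10))^7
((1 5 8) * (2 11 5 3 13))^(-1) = (1 8 5 11 2 13 3)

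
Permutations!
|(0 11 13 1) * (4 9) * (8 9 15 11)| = 8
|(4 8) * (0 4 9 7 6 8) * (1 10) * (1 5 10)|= 4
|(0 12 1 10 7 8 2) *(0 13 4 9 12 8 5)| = 11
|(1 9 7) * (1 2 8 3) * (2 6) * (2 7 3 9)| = |(1 2 8 9 3)(6 7)| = 10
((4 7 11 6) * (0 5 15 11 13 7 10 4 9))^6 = (15)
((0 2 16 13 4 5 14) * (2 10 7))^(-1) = ((0 10 7 2 16 13 4 5 14))^(-1) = (0 14 5 4 13 16 2 7 10)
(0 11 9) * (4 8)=(0 11 9)(4 8)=[11, 1, 2, 3, 8, 5, 6, 7, 4, 0, 10, 9]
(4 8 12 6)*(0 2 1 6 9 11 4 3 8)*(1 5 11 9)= (0 2 5 11 4)(1 6 3 8 12)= [2, 6, 5, 8, 0, 11, 3, 7, 12, 9, 10, 4, 1]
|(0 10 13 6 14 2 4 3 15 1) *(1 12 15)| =18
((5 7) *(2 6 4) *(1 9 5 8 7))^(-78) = ((1 9 5)(2 6 4)(7 8))^(-78) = (9)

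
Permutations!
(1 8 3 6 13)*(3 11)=(1 8 11 3 6 13)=[0, 8, 2, 6, 4, 5, 13, 7, 11, 9, 10, 3, 12, 1]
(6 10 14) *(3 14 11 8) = [0, 1, 2, 14, 4, 5, 10, 7, 3, 9, 11, 8, 12, 13, 6] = (3 14 6 10 11 8)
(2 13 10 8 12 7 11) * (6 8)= (2 13 10 6 8 12 7 11)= [0, 1, 13, 3, 4, 5, 8, 11, 12, 9, 6, 2, 7, 10]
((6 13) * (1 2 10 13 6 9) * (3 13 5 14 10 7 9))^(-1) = (1 9 7 2)(3 13)(5 10 14)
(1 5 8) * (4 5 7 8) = (1 7 8)(4 5) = [0, 7, 2, 3, 5, 4, 6, 8, 1]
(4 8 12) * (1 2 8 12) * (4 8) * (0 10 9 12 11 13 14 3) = (0 10 9 12 8 1 2 4 11 13 14 3) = [10, 2, 4, 0, 11, 5, 6, 7, 1, 12, 9, 13, 8, 14, 3]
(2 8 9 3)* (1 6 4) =(1 6 4)(2 8 9 3) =[0, 6, 8, 2, 1, 5, 4, 7, 9, 3]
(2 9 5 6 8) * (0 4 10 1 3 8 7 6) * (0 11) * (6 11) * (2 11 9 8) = [4, 3, 8, 2, 10, 6, 7, 9, 11, 5, 1, 0] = (0 4 10 1 3 2 8 11)(5 6 7 9)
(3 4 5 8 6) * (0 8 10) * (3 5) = [8, 1, 2, 4, 3, 10, 5, 7, 6, 9, 0] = (0 8 6 5 10)(3 4)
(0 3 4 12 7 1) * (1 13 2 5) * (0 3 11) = [11, 3, 5, 4, 12, 1, 6, 13, 8, 9, 10, 0, 7, 2] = (0 11)(1 3 4 12 7 13 2 5)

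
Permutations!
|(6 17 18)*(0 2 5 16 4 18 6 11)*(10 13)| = |(0 2 5 16 4 18 11)(6 17)(10 13)| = 14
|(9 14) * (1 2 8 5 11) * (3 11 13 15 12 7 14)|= |(1 2 8 5 13 15 12 7 14 9 3 11)|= 12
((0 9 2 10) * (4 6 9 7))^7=((0 7 4 6 9 2 10))^7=(10)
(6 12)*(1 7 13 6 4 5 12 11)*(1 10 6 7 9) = (1 9)(4 5 12)(6 11 10)(7 13) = [0, 9, 2, 3, 5, 12, 11, 13, 8, 1, 6, 10, 4, 7]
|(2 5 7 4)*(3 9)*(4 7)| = 6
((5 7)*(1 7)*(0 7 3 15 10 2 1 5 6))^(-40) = (15)(0 6 7)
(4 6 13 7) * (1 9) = (1 9)(4 6 13 7) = [0, 9, 2, 3, 6, 5, 13, 4, 8, 1, 10, 11, 12, 7]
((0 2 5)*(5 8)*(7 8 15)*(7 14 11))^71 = ((0 2 15 14 11 7 8 5))^71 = (0 5 8 7 11 14 15 2)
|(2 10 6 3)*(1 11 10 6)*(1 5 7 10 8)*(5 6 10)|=12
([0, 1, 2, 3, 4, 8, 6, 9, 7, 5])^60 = [0, 1, 2, 3, 4, 5, 6, 7, 8, 9]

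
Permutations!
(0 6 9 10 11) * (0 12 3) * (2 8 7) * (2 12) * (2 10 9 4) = (0 6 4 2 8 7 12 3)(10 11) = [6, 1, 8, 0, 2, 5, 4, 12, 7, 9, 11, 10, 3]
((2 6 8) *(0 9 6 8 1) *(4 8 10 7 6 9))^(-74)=((0 4 8 2 10 7 6 1))^(-74)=(0 6 10 8)(1 7 2 4)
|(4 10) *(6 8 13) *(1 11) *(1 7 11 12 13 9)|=6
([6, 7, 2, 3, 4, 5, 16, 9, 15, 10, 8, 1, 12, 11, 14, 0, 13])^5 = (0 1 15 11 8 13 10 16 9 6 7)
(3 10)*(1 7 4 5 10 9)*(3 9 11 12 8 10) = (1 7 4 5 3 11 12 8 10 9) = [0, 7, 2, 11, 5, 3, 6, 4, 10, 1, 9, 12, 8]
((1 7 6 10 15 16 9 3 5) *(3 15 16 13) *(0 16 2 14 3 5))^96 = (0 5 2 9 7 3 13 10 16 1 14 15 6)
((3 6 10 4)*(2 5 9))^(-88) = (10)(2 9 5)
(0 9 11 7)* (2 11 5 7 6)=(0 9 5 7)(2 11 6)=[9, 1, 11, 3, 4, 7, 2, 0, 8, 5, 10, 6]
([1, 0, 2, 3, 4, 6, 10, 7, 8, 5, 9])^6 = [0, 1, 2, 3, 4, 10, 9, 7, 8, 6, 5]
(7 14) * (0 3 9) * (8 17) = [3, 1, 2, 9, 4, 5, 6, 14, 17, 0, 10, 11, 12, 13, 7, 15, 16, 8] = (0 3 9)(7 14)(8 17)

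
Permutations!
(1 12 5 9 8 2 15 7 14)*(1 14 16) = [0, 12, 15, 3, 4, 9, 6, 16, 2, 8, 10, 11, 5, 13, 14, 7, 1] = (1 12 5 9 8 2 15 7 16)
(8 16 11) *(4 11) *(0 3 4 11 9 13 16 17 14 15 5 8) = (0 3 4 9 13 16 11)(5 8 17 14 15) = [3, 1, 2, 4, 9, 8, 6, 7, 17, 13, 10, 0, 12, 16, 15, 5, 11, 14]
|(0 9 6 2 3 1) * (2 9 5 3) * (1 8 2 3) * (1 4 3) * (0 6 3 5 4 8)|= |(0 4 5 8 2 1 6 9 3)|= 9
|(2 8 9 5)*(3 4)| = 4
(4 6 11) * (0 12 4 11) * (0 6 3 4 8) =(0 12 8)(3 4) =[12, 1, 2, 4, 3, 5, 6, 7, 0, 9, 10, 11, 8]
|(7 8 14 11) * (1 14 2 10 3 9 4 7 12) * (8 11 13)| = |(1 14 13 8 2 10 3 9 4 7 11 12)| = 12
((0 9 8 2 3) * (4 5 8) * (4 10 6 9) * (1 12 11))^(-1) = (0 3 2 8 5 4)(1 11 12)(6 10 9)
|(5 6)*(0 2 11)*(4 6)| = |(0 2 11)(4 6 5)| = 3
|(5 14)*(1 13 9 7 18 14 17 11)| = 9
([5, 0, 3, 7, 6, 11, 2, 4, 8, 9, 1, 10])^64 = [1, 10, 6, 2, 7, 0, 4, 3, 8, 9, 11, 5]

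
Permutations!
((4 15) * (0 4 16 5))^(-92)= ((0 4 15 16 5))^(-92)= (0 16 4 5 15)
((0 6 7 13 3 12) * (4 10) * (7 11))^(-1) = (0 12 3 13 7 11 6)(4 10)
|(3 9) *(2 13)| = 2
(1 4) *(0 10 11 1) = [10, 4, 2, 3, 0, 5, 6, 7, 8, 9, 11, 1] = (0 10 11 1 4)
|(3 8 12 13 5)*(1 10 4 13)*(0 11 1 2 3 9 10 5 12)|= 12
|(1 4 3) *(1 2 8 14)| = |(1 4 3 2 8 14)| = 6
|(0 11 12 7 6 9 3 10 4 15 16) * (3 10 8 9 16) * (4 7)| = |(0 11 12 4 15 3 8 9 10 7 6 16)| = 12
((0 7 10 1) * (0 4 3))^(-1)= ((0 7 10 1 4 3))^(-1)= (0 3 4 1 10 7)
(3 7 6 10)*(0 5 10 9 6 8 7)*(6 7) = [5, 1, 2, 0, 4, 10, 9, 8, 6, 7, 3] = (0 5 10 3)(6 9 7 8)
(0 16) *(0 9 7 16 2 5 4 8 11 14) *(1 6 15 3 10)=[2, 6, 5, 10, 8, 4, 15, 16, 11, 7, 1, 14, 12, 13, 0, 3, 9]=(0 2 5 4 8 11 14)(1 6 15 3 10)(7 16 9)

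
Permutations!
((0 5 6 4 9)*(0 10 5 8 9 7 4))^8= (0 9 5)(6 8 10)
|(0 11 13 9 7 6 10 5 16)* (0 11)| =8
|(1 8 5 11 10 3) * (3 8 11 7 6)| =|(1 11 10 8 5 7 6 3)| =8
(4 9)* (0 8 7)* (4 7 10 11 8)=(0 4 9 7)(8 10 11)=[4, 1, 2, 3, 9, 5, 6, 0, 10, 7, 11, 8]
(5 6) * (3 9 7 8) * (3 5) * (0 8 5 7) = (0 8 7 5 6 3 9) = [8, 1, 2, 9, 4, 6, 3, 5, 7, 0]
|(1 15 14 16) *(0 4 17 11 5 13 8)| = 28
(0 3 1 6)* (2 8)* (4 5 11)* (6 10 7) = [3, 10, 8, 1, 5, 11, 0, 6, 2, 9, 7, 4] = (0 3 1 10 7 6)(2 8)(4 5 11)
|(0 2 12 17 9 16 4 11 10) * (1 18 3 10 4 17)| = 42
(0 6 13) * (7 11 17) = (0 6 13)(7 11 17) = [6, 1, 2, 3, 4, 5, 13, 11, 8, 9, 10, 17, 12, 0, 14, 15, 16, 7]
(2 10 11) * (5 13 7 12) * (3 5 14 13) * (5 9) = (2 10 11)(3 9 5)(7 12 14 13) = [0, 1, 10, 9, 4, 3, 6, 12, 8, 5, 11, 2, 14, 7, 13]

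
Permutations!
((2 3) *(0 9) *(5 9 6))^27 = ((0 6 5 9)(2 3))^27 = (0 9 5 6)(2 3)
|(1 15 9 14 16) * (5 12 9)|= 7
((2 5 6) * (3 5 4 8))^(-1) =((2 4 8 3 5 6))^(-1) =(2 6 5 3 8 4)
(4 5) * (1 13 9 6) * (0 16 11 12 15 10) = (0 16 11 12 15 10)(1 13 9 6)(4 5) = [16, 13, 2, 3, 5, 4, 1, 7, 8, 6, 0, 12, 15, 9, 14, 10, 11]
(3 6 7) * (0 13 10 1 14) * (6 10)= [13, 14, 2, 10, 4, 5, 7, 3, 8, 9, 1, 11, 12, 6, 0]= (0 13 6 7 3 10 1 14)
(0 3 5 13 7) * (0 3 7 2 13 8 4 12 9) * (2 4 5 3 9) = (0 7 9)(2 13 4 12)(5 8) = [7, 1, 13, 3, 12, 8, 6, 9, 5, 0, 10, 11, 2, 4]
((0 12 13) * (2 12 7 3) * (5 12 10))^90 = ((0 7 3 2 10 5 12 13))^90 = (0 3 10 12)(2 5 13 7)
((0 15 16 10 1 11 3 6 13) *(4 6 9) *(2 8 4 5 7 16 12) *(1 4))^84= ((0 15 12 2 8 1 11 3 9 5 7 16 10 4 6 13))^84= (0 8 9 10)(1 5 4 15)(2 3 16 13)(6 12 11 7)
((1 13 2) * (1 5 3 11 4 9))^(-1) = (1 9 4 11 3 5 2 13)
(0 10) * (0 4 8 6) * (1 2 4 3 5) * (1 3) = (0 10 1 2 4 8 6)(3 5) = [10, 2, 4, 5, 8, 3, 0, 7, 6, 9, 1]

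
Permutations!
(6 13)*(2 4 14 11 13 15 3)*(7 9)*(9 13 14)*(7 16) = (2 4 9 16 7 13 6 15 3)(11 14) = [0, 1, 4, 2, 9, 5, 15, 13, 8, 16, 10, 14, 12, 6, 11, 3, 7]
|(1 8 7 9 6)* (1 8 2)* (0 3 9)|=6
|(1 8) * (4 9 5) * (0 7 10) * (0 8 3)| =6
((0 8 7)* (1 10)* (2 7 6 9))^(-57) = (0 9)(1 10)(2 8)(6 7)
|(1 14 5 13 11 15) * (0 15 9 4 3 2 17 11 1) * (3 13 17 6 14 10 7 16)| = |(0 15)(1 10 7 16 3 2 6 14 5 17 11 9 4 13)| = 14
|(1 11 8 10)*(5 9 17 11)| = 7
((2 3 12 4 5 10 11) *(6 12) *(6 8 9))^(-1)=(2 11 10 5 4 12 6 9 8 3)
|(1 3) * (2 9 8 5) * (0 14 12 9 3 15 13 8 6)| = |(0 14 12 9 6)(1 15 13 8 5 2 3)| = 35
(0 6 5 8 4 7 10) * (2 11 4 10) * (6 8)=(0 8 10)(2 11 4 7)(5 6)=[8, 1, 11, 3, 7, 6, 5, 2, 10, 9, 0, 4]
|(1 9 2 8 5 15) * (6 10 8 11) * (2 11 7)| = 8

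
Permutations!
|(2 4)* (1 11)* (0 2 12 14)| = |(0 2 4 12 14)(1 11)| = 10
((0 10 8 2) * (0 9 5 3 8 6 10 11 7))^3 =(11)(2 3 9 8 5)(6 10)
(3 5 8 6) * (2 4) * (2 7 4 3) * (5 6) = [0, 1, 3, 6, 7, 8, 2, 4, 5] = (2 3 6)(4 7)(5 8)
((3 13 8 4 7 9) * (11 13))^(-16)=((3 11 13 8 4 7 9))^(-16)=(3 7 8 11 9 4 13)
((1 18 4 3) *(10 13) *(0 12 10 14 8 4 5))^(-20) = ((0 12 10 13 14 8 4 3 1 18 5))^(-20) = (0 10 14 4 1 5 12 13 8 3 18)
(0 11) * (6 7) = (0 11)(6 7) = [11, 1, 2, 3, 4, 5, 7, 6, 8, 9, 10, 0]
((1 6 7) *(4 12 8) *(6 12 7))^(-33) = (1 8 7 12 4)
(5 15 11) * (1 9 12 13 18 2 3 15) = (1 9 12 13 18 2 3 15 11 5) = [0, 9, 3, 15, 4, 1, 6, 7, 8, 12, 10, 5, 13, 18, 14, 11, 16, 17, 2]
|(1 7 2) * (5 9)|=|(1 7 2)(5 9)|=6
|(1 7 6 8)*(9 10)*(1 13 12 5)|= 14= |(1 7 6 8 13 12 5)(9 10)|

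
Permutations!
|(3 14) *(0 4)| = 2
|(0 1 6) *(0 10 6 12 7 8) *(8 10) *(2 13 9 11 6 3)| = 12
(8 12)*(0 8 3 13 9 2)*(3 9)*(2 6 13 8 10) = [10, 1, 0, 8, 4, 5, 13, 7, 12, 6, 2, 11, 9, 3] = (0 10 2)(3 8 12 9 6 13)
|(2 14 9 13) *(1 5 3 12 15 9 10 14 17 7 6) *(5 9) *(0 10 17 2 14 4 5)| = |(0 10 4 5 3 12 15)(1 9 13 14 17 7 6)| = 7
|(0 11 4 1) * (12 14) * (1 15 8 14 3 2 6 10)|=12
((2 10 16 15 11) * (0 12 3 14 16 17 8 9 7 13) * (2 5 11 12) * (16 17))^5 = (0 12 9 10 14 13 15 8 2 3 7 16 17)(5 11)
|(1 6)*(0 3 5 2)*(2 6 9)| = |(0 3 5 6 1 9 2)| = 7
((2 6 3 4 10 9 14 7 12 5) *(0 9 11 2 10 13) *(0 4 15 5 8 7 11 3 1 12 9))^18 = ((1 12 8 7 9 14 11 2 6)(3 15 5 10)(4 13))^18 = (3 5)(10 15)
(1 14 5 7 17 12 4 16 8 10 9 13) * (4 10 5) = (1 14 4 16 8 5 7 17 12 10 9 13) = [0, 14, 2, 3, 16, 7, 6, 17, 5, 13, 9, 11, 10, 1, 4, 15, 8, 12]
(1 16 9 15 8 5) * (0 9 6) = (0 9 15 8 5 1 16 6) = [9, 16, 2, 3, 4, 1, 0, 7, 5, 15, 10, 11, 12, 13, 14, 8, 6]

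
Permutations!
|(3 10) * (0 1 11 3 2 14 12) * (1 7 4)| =10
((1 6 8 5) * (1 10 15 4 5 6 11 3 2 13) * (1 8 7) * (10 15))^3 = ((1 11 3 2 13 8 6 7)(4 5 15))^3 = (15)(1 2 6 11 13 7 3 8)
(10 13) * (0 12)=(0 12)(10 13)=[12, 1, 2, 3, 4, 5, 6, 7, 8, 9, 13, 11, 0, 10]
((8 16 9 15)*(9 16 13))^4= (16)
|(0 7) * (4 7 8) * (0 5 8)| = |(4 7 5 8)| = 4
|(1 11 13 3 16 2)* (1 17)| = 7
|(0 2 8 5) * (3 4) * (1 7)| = 4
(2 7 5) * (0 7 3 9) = (0 7 5 2 3 9) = [7, 1, 3, 9, 4, 2, 6, 5, 8, 0]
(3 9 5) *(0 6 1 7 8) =[6, 7, 2, 9, 4, 3, 1, 8, 0, 5] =(0 6 1 7 8)(3 9 5)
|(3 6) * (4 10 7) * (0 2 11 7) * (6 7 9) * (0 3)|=|(0 2 11 9 6)(3 7 4 10)|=20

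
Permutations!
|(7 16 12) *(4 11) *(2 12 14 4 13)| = 8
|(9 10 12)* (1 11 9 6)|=|(1 11 9 10 12 6)|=6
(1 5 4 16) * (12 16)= [0, 5, 2, 3, 12, 4, 6, 7, 8, 9, 10, 11, 16, 13, 14, 15, 1]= (1 5 4 12 16)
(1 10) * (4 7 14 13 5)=(1 10)(4 7 14 13 5)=[0, 10, 2, 3, 7, 4, 6, 14, 8, 9, 1, 11, 12, 5, 13]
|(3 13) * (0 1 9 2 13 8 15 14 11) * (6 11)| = |(0 1 9 2 13 3 8 15 14 6 11)| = 11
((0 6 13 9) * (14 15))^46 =(15)(0 13)(6 9)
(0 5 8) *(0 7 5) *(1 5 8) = (1 5)(7 8) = [0, 5, 2, 3, 4, 1, 6, 8, 7]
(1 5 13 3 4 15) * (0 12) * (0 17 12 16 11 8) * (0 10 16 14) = [14, 5, 2, 4, 15, 13, 6, 7, 10, 9, 16, 8, 17, 3, 0, 1, 11, 12] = (0 14)(1 5 13 3 4 15)(8 10 16 11)(12 17)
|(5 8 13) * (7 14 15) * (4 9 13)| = |(4 9 13 5 8)(7 14 15)| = 15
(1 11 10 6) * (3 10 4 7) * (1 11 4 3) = [0, 4, 2, 10, 7, 5, 11, 1, 8, 9, 6, 3] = (1 4 7)(3 10 6 11)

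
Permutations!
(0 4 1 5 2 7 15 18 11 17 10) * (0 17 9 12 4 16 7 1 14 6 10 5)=[16, 0, 1, 3, 14, 2, 10, 15, 8, 12, 17, 9, 4, 13, 6, 18, 7, 5, 11]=(0 16 7 15 18 11 9 12 4 14 6 10 17 5 2 1)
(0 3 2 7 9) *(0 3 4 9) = (0 4 9 3 2 7) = [4, 1, 7, 2, 9, 5, 6, 0, 8, 3]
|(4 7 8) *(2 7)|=|(2 7 8 4)|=4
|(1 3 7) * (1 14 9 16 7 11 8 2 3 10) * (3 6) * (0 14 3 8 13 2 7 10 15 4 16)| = |(0 14 9)(1 15 4 16 10)(2 6 8 7 3 11 13)| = 105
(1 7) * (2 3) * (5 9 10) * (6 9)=(1 7)(2 3)(5 6 9 10)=[0, 7, 3, 2, 4, 6, 9, 1, 8, 10, 5]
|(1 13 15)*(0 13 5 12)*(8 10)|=|(0 13 15 1 5 12)(8 10)|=6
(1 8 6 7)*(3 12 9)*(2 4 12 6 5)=(1 8 5 2 4 12 9 3 6 7)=[0, 8, 4, 6, 12, 2, 7, 1, 5, 3, 10, 11, 9]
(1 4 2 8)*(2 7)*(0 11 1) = [11, 4, 8, 3, 7, 5, 6, 2, 0, 9, 10, 1] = (0 11 1 4 7 2 8)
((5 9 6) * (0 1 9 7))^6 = (9)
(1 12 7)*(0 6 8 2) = (0 6 8 2)(1 12 7) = [6, 12, 0, 3, 4, 5, 8, 1, 2, 9, 10, 11, 7]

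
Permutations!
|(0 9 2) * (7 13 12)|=3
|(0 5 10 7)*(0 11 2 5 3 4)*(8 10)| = 6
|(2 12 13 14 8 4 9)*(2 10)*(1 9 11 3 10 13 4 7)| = 6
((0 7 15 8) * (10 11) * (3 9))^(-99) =(0 7 15 8)(3 9)(10 11) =((0 7 15 8)(3 9)(10 11))^(-99)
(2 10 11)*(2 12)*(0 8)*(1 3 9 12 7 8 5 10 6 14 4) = (0 5 10 11 7 8)(1 3 9 12 2 6 14 4) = [5, 3, 6, 9, 1, 10, 14, 8, 0, 12, 11, 7, 2, 13, 4]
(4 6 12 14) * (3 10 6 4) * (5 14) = (3 10 6 12 5 14) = [0, 1, 2, 10, 4, 14, 12, 7, 8, 9, 6, 11, 5, 13, 3]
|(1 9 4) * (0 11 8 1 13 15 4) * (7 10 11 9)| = |(0 9)(1 7 10 11 8)(4 13 15)| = 30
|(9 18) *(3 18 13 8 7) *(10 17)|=6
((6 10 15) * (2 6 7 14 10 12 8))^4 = (15)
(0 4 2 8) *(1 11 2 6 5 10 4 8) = [8, 11, 1, 3, 6, 10, 5, 7, 0, 9, 4, 2] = (0 8)(1 11 2)(4 6 5 10)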